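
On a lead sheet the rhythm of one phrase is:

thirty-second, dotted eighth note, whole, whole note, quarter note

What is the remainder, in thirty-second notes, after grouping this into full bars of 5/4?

One bar of 5/4 = 40 thirty-second notes.
Express everything in thirty-second notes: thirty-second = 1; dotted eighth note = 6; whole = 32; whole note = 32; quarter note = 8.
Total: 1 + 6 + 32 + 32 + 8 = 79.
79 ÷ 40 = 1 complete bar with 39 thirty-second notes remaining.

39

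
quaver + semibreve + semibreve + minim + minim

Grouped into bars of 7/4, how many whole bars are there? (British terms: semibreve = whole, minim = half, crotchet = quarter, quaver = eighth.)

One bar of 7/4 = 14 eighth notes.
In eighth notes: quaver = 1; semibreve = 8; semibreve = 8; minim = 4; minim = 4.
Altogether 1 + 8 + 8 + 4 + 4 = 25.
25 ÷ 14 = 1 complete bar with 11 left over.

1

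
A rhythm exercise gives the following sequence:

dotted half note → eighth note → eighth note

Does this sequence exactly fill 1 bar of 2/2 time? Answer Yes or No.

Yes

One bar of 2/2 = 8 eighth notes.
Working in eighth notes: dotted half note = 6; eighth note = 1; eighth note = 1.
Adding: 6 + 1 + 1 = 8.
8 equals 8, so the answer is Yes.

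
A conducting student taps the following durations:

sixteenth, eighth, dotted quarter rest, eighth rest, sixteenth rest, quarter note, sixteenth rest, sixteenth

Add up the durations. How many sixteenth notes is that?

18

In sixteenth notes: sixteenth = 1; eighth = 2; dotted quarter rest = 6; eighth rest = 2; sixteenth rest = 1; quarter note = 4; sixteenth rest = 1; sixteenth = 1.
Sum: 1 + 2 + 6 + 2 + 1 + 4 + 1 + 1 = 18 sixteenth notes.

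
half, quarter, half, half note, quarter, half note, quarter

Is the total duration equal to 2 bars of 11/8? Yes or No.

One bar of 11/8 = 11 eighth notes, so 2 bars = 22.
Working in eighth notes: half = 4; quarter = 2; half = 4; half note = 4; quarter = 2; half note = 4; quarter = 2.
Adding: 4 + 2 + 4 + 4 + 2 + 4 + 2 = 22.
22 equals 22, so the answer is Yes.

Yes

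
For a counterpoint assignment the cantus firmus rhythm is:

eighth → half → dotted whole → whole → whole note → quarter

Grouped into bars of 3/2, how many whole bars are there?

One bar of 3/2 = 12 eighth notes.
Each duration in eighth notes: eighth = 1; half = 4; dotted whole = 12; whole = 8; whole note = 8; quarter = 2.
Altogether 1 + 4 + 12 + 8 + 8 + 2 = 35.
35 ÷ 12 = 2 complete bars with 11 left over.

2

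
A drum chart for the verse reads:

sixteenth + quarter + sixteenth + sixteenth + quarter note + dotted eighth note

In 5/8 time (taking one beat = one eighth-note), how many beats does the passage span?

7

One eighth-note beat = 2 sixteenth notes.
Convert each value to sixteenth notes: sixteenth = 1; quarter = 4; sixteenth = 1; sixteenth = 1; quarter note = 4; dotted eighth note = 3.
Altogether 1 + 4 + 1 + 1 + 4 + 3 = 14.
14 ÷ 2 = 7 beats.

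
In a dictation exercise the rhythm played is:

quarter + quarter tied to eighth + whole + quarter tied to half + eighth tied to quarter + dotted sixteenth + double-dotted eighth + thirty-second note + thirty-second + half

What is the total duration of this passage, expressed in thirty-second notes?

116

Express everything in thirty-second notes: quarter = 8; quarter tied to eighth (quarter + eighth) = 12; whole = 32; quarter tied to half (quarter + half) = 24; eighth tied to quarter (eighth + quarter) = 12; dotted sixteenth = 3; double-dotted eighth = 7; thirty-second note = 1; thirty-second = 1; half = 16.
Sum: 8 + 12 + 32 + 24 + 12 + 3 + 7 + 1 + 1 + 16 = 116 thirty-second notes.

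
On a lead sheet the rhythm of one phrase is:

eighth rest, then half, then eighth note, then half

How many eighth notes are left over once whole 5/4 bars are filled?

One bar of 5/4 = 10 eighth notes.
Each duration in eighth notes: eighth rest = 1; half = 4; eighth note = 1; half = 4.
Total: 1 + 4 + 1 + 4 = 10.
10 ÷ 10 = 1 complete bar with 0 eighth notes remaining.

0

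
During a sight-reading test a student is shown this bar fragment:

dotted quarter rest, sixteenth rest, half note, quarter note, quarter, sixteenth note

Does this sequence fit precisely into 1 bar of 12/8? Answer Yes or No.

One bar of 12/8 = 24 sixteenth notes.
Convert each value to sixteenth notes: dotted quarter rest = 6; sixteenth rest = 1; half note = 8; quarter note = 4; quarter = 4; sixteenth note = 1.
Sum: 6 + 1 + 8 + 4 + 4 + 1 = 24.
24 equals 24, so the answer is Yes.

Yes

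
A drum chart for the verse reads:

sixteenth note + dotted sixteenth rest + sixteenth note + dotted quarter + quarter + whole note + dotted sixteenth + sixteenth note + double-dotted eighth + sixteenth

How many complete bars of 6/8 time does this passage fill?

One bar of 6/8 = 24 thirty-second notes.
Working in thirty-second notes: sixteenth note = 2; dotted sixteenth rest = 3; sixteenth note = 2; dotted quarter = 12; quarter = 8; whole note = 32; dotted sixteenth = 3; sixteenth note = 2; double-dotted eighth = 7; sixteenth = 2.
Sum: 2 + 3 + 2 + 12 + 8 + 32 + 3 + 2 + 7 + 2 = 73.
73 ÷ 24 = 3 complete bars with 1 left over.

3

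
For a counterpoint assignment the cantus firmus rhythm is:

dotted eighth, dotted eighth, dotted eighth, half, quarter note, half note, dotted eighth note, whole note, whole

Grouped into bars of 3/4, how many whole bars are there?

One bar of 3/4 = 12 sixteenth notes.
Convert each value to sixteenth notes: dotted eighth = 3; dotted eighth = 3; dotted eighth = 3; half = 8; quarter note = 4; half note = 8; dotted eighth note = 3; whole note = 16; whole = 16.
Sum: 3 + 3 + 3 + 8 + 4 + 8 + 3 + 16 + 16 = 64.
64 ÷ 12 = 5 complete bars with 4 left over.

5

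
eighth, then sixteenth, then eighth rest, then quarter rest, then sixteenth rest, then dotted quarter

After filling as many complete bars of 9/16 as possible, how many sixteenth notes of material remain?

One bar of 9/16 = 9 sixteenth notes.
Express everything in sixteenth notes: eighth = 2; sixteenth = 1; eighth rest = 2; quarter rest = 4; sixteenth rest = 1; dotted quarter = 6.
Altogether 2 + 1 + 2 + 4 + 1 + 6 = 16.
16 ÷ 9 = 1 complete bar with 7 sixteenth notes remaining.

7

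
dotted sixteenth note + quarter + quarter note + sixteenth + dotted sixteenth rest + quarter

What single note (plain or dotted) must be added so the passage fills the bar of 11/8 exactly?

dotted quarter note

The bar of 11/8 = 44 thirty-second notes.
Express everything in thirty-second notes: dotted sixteenth note = 3; quarter = 8; quarter note = 8; sixteenth = 2; dotted sixteenth rest = 3; quarter = 8.
Sum: 3 + 8 + 8 + 2 + 3 + 8 = 32.
Remaining: 44 − 32 = 12 thirty-second notes, which is a dotted quarter note.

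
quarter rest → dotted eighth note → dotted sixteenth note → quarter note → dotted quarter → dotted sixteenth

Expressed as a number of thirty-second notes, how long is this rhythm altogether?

Express everything in thirty-second notes: quarter rest = 8; dotted eighth note = 6; dotted sixteenth note = 3; quarter note = 8; dotted quarter = 12; dotted sixteenth = 3.
Total: 8 + 6 + 3 + 8 + 12 + 3 = 40 thirty-second notes.

40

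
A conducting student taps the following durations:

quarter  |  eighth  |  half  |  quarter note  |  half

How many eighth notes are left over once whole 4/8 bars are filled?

One bar of 4/8 = 4 eighth notes.
Convert each value to eighth notes: quarter = 2; eighth = 1; half = 4; quarter note = 2; half = 4.
Sum: 2 + 1 + 4 + 2 + 4 = 13.
13 ÷ 4 = 3 complete bars with 1 eighth note remaining.

1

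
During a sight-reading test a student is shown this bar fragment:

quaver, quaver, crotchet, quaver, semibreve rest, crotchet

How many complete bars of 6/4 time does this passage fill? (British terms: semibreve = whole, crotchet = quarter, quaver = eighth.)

One bar of 6/4 = 12 eighth notes.
Express everything in eighth notes: quaver = 1; quaver = 1; crotchet = 2; quaver = 1; semibreve rest = 8; crotchet = 2.
Sum: 1 + 1 + 2 + 1 + 8 + 2 = 15.
15 ÷ 12 = 1 complete bar with 3 left over.

1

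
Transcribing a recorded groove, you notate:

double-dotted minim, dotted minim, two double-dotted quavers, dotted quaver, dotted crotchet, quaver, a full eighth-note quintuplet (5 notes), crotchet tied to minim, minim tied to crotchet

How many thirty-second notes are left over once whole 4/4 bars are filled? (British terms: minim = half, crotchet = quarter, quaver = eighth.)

One bar of 4/4 = 32 thirty-second notes.
In thirty-second notes: double-dotted minim = 28; dotted minim = 24; double-dotted quaver = 7; double-dotted quaver = 7; dotted quaver = 6; dotted crotchet = 12; quaver = 4; a full eighth-note quintuplet (5 notes) (five quintuplet eighths span one half) = 16; crotchet tied to minim (crotchet + minim) = 24; minim tied to crotchet (minim + crotchet) = 24.
Adding: 28 + 24 + 7 + 7 + 6 + 12 + 4 + 16 + 24 + 24 = 152.
152 ÷ 32 = 4 complete bars with 24 thirty-second notes remaining.

24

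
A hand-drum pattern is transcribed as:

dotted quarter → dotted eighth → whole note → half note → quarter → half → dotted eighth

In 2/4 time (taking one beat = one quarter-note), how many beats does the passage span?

12

One quarter-note beat = 4 sixteenth notes.
Express everything in sixteenth notes: dotted quarter = 6; dotted eighth = 3; whole note = 16; half note = 8; quarter = 4; half = 8; dotted eighth = 3.
Total: 6 + 3 + 16 + 8 + 4 + 8 + 3 = 48.
48 ÷ 4 = 12 beats.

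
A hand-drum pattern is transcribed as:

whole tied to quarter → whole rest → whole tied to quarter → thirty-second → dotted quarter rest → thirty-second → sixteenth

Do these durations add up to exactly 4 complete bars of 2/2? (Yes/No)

Yes

One bar of 2/2 = 32 thirty-second notes, so 4 bars = 128.
Express everything in thirty-second notes: whole tied to quarter (whole + quarter) = 40; whole rest = 32; whole tied to quarter (whole + quarter) = 40; thirty-second = 1; dotted quarter rest = 12; thirty-second = 1; sixteenth = 2.
Sum: 40 + 32 + 40 + 1 + 12 + 1 + 2 = 128.
128 equals 128, so the answer is Yes.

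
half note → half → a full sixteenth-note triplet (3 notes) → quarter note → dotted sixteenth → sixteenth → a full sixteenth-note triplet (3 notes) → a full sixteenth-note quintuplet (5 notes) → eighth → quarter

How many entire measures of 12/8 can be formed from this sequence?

1

One bar of 12/8 = 48 thirty-second notes.
Working in thirty-second notes: half note = 16; half = 16; a full sixteenth-note triplet (3 notes) (three triplet sixteenths span one eighth) = 4; quarter note = 8; dotted sixteenth = 3; sixteenth = 2; a full sixteenth-note triplet (3 notes) (three triplet sixteenths span one eighth) = 4; a full sixteenth-note quintuplet (5 notes) (five quintuplet sixteenths span one quarter) = 8; eighth = 4; quarter = 8.
Sum: 16 + 16 + 4 + 8 + 3 + 2 + 4 + 8 + 4 + 8 = 73.
73 ÷ 48 = 1 complete bar with 25 left over.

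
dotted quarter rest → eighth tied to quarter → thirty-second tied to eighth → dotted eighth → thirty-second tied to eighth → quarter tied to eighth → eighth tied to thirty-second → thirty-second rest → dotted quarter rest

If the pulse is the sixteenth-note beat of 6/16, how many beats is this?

35

One sixteenth-note beat = 2 thirty-second notes.
In thirty-second notes: dotted quarter rest = 12; eighth tied to quarter (eighth + quarter) = 12; thirty-second tied to eighth (thirty-second + eighth) = 5; dotted eighth = 6; thirty-second tied to eighth (thirty-second + eighth) = 5; quarter tied to eighth (quarter + eighth) = 12; eighth tied to thirty-second (eighth + thirty-second) = 5; thirty-second rest = 1; dotted quarter rest = 12.
Altogether 12 + 12 + 5 + 6 + 5 + 12 + 5 + 1 + 12 = 70.
70 ÷ 2 = 35 beats.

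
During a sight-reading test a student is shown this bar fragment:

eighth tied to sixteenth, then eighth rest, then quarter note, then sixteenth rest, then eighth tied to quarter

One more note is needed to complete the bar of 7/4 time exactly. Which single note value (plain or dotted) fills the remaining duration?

dotted half note

The bar of 7/4 = 28 sixteenth notes.
Express everything in sixteenth notes: eighth tied to sixteenth (eighth + sixteenth) = 3; eighth rest = 2; quarter note = 4; sixteenth rest = 1; eighth tied to quarter (eighth + quarter) = 6.
Sum: 3 + 2 + 4 + 1 + 6 = 16.
Remaining: 28 − 16 = 12 sixteenth notes, which is a dotted half note.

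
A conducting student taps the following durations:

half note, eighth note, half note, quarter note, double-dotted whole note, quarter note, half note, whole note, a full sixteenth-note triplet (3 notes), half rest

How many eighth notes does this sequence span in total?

In eighth notes: half note = 4; eighth note = 1; half note = 4; quarter note = 2; double-dotted whole note = 14; quarter note = 2; half note = 4; whole note = 8; a full sixteenth-note triplet (3 notes) (three triplet sixteenths span one eighth) = 1; half rest = 4.
Altogether 4 + 1 + 4 + 2 + 14 + 2 + 4 + 8 + 1 + 4 = 44 eighth notes.

44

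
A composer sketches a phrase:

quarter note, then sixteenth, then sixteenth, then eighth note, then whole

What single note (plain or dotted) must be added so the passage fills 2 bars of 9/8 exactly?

dotted half note

2 bars of 9/8 = 36 sixteenth notes.
In sixteenth notes: quarter note = 4; sixteenth = 1; sixteenth = 1; eighth note = 2; whole = 16.
Adding: 4 + 1 + 1 + 2 + 16 = 24.
Remaining: 36 − 24 = 12 sixteenth notes, which is a dotted half note.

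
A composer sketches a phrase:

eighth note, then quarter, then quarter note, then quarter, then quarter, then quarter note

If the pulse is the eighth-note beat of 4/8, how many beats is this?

One eighth-note beat = 2 sixteenth notes.
In sixteenth notes: eighth note = 2; quarter = 4; quarter note = 4; quarter = 4; quarter = 4; quarter note = 4.
Sum: 2 + 4 + 4 + 4 + 4 + 4 = 22.
22 ÷ 2 = 11 beats.

11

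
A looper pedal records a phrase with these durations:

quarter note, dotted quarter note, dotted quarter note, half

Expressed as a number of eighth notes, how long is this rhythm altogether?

In eighth notes: quarter note = 2; dotted quarter note = 3; dotted quarter note = 3; half = 4.
Total: 2 + 3 + 3 + 4 = 12 eighth notes.

12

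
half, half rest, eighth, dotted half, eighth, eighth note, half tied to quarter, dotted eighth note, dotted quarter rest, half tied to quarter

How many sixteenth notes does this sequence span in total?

Convert each value to sixteenth notes: half = 8; half rest = 8; eighth = 2; dotted half = 12; eighth = 2; eighth note = 2; half tied to quarter (half + quarter) = 12; dotted eighth note = 3; dotted quarter rest = 6; half tied to quarter (half + quarter) = 12.
Sum: 8 + 8 + 2 + 12 + 2 + 2 + 12 + 3 + 6 + 12 = 67 sixteenth notes.

67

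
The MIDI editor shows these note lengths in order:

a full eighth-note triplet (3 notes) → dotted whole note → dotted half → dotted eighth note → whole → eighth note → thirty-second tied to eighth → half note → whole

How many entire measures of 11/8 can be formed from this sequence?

3

One bar of 11/8 = 44 thirty-second notes.
Express everything in thirty-second notes: a full eighth-note triplet (3 notes) (three triplet eighths span one quarter) = 8; dotted whole note = 48; dotted half = 24; dotted eighth note = 6; whole = 32; eighth note = 4; thirty-second tied to eighth (thirty-second + eighth) = 5; half note = 16; whole = 32.
Adding: 8 + 48 + 24 + 6 + 32 + 4 + 5 + 16 + 32 = 175.
175 ÷ 44 = 3 complete bars with 43 left over.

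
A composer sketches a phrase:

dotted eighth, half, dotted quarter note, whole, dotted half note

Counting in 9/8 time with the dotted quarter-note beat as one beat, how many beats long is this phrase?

One dotted quarter-note beat = 6 sixteenth notes.
Express everything in sixteenth notes: dotted eighth = 3; half = 8; dotted quarter note = 6; whole = 16; dotted half note = 12.
Altogether 3 + 8 + 6 + 16 + 12 = 45.
45 ÷ 6 = 7.5 beats.

7.5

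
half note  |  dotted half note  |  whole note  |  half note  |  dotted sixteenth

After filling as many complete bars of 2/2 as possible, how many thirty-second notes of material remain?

27

One bar of 2/2 = 32 thirty-second notes.
Working in thirty-second notes: half note = 16; dotted half note = 24; whole note = 32; half note = 16; dotted sixteenth = 3.
Sum: 16 + 24 + 32 + 16 + 3 = 91.
91 ÷ 32 = 2 complete bars with 27 thirty-second notes remaining.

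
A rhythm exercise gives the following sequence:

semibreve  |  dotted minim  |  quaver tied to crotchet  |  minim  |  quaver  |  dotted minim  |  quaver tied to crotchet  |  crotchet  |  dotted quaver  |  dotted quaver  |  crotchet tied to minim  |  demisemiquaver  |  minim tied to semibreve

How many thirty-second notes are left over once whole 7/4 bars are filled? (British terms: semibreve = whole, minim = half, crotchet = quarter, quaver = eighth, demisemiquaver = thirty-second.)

49

One bar of 7/4 = 56 thirty-second notes.
Express everything in thirty-second notes: semibreve = 32; dotted minim = 24; quaver tied to crotchet (quaver + crotchet) = 12; minim = 16; quaver = 4; dotted minim = 24; quaver tied to crotchet (quaver + crotchet) = 12; crotchet = 8; dotted quaver = 6; dotted quaver = 6; crotchet tied to minim (crotchet + minim) = 24; demisemiquaver = 1; minim tied to semibreve (minim + semibreve) = 48.
Sum: 32 + 24 + 12 + 16 + 4 + 24 + 12 + 8 + 6 + 6 + 24 + 1 + 48 = 217.
217 ÷ 56 = 3 complete bars with 49 thirty-second notes remaining.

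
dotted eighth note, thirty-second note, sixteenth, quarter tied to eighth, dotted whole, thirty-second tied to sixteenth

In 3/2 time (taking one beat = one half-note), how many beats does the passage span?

4.5

One half-note beat = 16 thirty-second notes.
Each duration in thirty-second notes: dotted eighth note = 6; thirty-second note = 1; sixteenth = 2; quarter tied to eighth (quarter + eighth) = 12; dotted whole = 48; thirty-second tied to sixteenth (thirty-second + sixteenth) = 3.
Total: 6 + 1 + 2 + 12 + 48 + 3 = 72.
72 ÷ 16 = 4.5 beats.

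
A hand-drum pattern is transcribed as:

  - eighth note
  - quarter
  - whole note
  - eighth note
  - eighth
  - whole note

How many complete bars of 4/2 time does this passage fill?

1

One bar of 4/2 = 16 eighth notes.
Each duration in eighth notes: eighth note = 1; quarter = 2; whole note = 8; eighth note = 1; eighth = 1; whole note = 8.
Total: 1 + 2 + 8 + 1 + 1 + 8 = 21.
21 ÷ 16 = 1 complete bar with 5 left over.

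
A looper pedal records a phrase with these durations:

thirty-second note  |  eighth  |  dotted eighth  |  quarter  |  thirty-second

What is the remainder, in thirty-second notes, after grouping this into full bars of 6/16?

One bar of 6/16 = 12 thirty-second notes.
Express everything in thirty-second notes: thirty-second note = 1; eighth = 4; dotted eighth = 6; quarter = 8; thirty-second = 1.
Adding: 1 + 4 + 6 + 8 + 1 = 20.
20 ÷ 12 = 1 complete bar with 8 thirty-second notes remaining.

8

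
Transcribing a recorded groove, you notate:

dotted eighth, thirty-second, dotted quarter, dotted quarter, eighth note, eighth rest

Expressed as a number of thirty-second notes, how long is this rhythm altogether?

Convert each value to thirty-second notes: dotted eighth = 6; thirty-second = 1; dotted quarter = 12; dotted quarter = 12; eighth note = 4; eighth rest = 4.
Altogether 6 + 1 + 12 + 12 + 4 + 4 = 39 thirty-second notes.

39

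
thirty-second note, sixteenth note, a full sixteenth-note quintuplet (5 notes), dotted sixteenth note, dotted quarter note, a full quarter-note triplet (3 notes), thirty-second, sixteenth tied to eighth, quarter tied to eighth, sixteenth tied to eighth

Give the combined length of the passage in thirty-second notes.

67

Express everything in thirty-second notes: thirty-second note = 1; sixteenth note = 2; a full sixteenth-note quintuplet (5 notes) (five quintuplet sixteenths span one quarter) = 8; dotted sixteenth note = 3; dotted quarter note = 12; a full quarter-note triplet (3 notes) (three triplet quarters span one half) = 16; thirty-second = 1; sixteenth tied to eighth (sixteenth + eighth) = 6; quarter tied to eighth (quarter + eighth) = 12; sixteenth tied to eighth (sixteenth + eighth) = 6.
Adding: 1 + 2 + 8 + 3 + 12 + 16 + 1 + 6 + 12 + 6 = 67 thirty-second notes.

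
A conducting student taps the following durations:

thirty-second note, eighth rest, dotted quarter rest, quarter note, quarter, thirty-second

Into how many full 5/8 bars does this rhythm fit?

One bar of 5/8 = 20 thirty-second notes.
Convert each value to thirty-second notes: thirty-second note = 1; eighth rest = 4; dotted quarter rest = 12; quarter note = 8; quarter = 8; thirty-second = 1.
Altogether 1 + 4 + 12 + 8 + 8 + 1 = 34.
34 ÷ 20 = 1 complete bar with 14 left over.

1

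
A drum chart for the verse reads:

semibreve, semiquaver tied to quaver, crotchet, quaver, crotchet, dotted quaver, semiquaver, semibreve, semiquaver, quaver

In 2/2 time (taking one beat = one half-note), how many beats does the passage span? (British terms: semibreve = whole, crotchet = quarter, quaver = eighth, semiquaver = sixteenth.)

One half-note beat = 8 sixteenth notes.
Convert each value to sixteenth notes: semibreve = 16; semiquaver tied to quaver (semiquaver + quaver) = 3; crotchet = 4; quaver = 2; crotchet = 4; dotted quaver = 3; semiquaver = 1; semibreve = 16; semiquaver = 1; quaver = 2.
Adding: 16 + 3 + 4 + 2 + 4 + 3 + 1 + 16 + 1 + 2 = 52.
52 ÷ 8 = 6.5 beats.

6.5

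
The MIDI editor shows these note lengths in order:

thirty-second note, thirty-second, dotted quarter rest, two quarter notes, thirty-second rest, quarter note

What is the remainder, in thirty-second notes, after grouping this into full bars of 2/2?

One bar of 2/2 = 32 thirty-second notes.
Working in thirty-second notes: thirty-second note = 1; thirty-second = 1; dotted quarter rest = 12; quarter note = 8; quarter note = 8; thirty-second rest = 1; quarter note = 8.
Adding: 1 + 1 + 12 + 8 + 8 + 1 + 8 = 39.
39 ÷ 32 = 1 complete bar with 7 thirty-second notes remaining.

7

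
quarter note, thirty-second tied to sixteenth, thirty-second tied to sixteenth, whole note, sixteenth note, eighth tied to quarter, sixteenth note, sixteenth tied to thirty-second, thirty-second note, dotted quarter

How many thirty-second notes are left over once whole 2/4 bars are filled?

14

One bar of 2/4 = 16 thirty-second notes.
Express everything in thirty-second notes: quarter note = 8; thirty-second tied to sixteenth (thirty-second + sixteenth) = 3; thirty-second tied to sixteenth (thirty-second + sixteenth) = 3; whole note = 32; sixteenth note = 2; eighth tied to quarter (eighth + quarter) = 12; sixteenth note = 2; sixteenth tied to thirty-second (sixteenth + thirty-second) = 3; thirty-second note = 1; dotted quarter = 12.
Adding: 8 + 3 + 3 + 32 + 2 + 12 + 2 + 3 + 1 + 12 = 78.
78 ÷ 16 = 4 complete bars with 14 thirty-second notes remaining.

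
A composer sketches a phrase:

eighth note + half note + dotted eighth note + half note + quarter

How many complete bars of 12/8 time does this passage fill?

1

One bar of 12/8 = 24 sixteenth notes.
Express everything in sixteenth notes: eighth note = 2; half note = 8; dotted eighth note = 3; half note = 8; quarter = 4.
Sum: 2 + 8 + 3 + 8 + 4 = 25.
25 ÷ 24 = 1 complete bar with 1 left over.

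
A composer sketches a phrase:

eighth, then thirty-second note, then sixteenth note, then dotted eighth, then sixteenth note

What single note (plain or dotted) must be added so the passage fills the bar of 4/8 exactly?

The bar of 4/8 = 16 thirty-second notes.
Each duration in thirty-second notes: eighth = 4; thirty-second note = 1; sixteenth note = 2; dotted eighth = 6; sixteenth note = 2.
Adding: 4 + 1 + 2 + 6 + 2 = 15.
Remaining: 16 − 15 = 1 thirty-second note, which is a thirty-second note.

thirty-second note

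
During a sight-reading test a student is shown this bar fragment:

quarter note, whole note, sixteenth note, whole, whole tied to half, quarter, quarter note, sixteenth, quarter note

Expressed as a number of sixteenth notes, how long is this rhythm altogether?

Working in sixteenth notes: quarter note = 4; whole note = 16; sixteenth note = 1; whole = 16; whole tied to half (whole + half) = 24; quarter = 4; quarter note = 4; sixteenth = 1; quarter note = 4.
Sum: 4 + 16 + 1 + 16 + 24 + 4 + 4 + 1 + 4 = 74 sixteenth notes.

74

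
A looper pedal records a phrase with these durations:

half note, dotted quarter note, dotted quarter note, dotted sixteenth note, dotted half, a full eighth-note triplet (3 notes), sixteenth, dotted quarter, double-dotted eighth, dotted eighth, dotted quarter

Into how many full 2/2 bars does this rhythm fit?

One bar of 2/2 = 32 thirty-second notes.
In thirty-second notes: half note = 16; dotted quarter note = 12; dotted quarter note = 12; dotted sixteenth note = 3; dotted half = 24; a full eighth-note triplet (3 notes) (three triplet eighths span one quarter) = 8; sixteenth = 2; dotted quarter = 12; double-dotted eighth = 7; dotted eighth = 6; dotted quarter = 12.
Sum: 16 + 12 + 12 + 3 + 24 + 8 + 2 + 12 + 7 + 6 + 12 = 114.
114 ÷ 32 = 3 complete bars with 18 left over.

3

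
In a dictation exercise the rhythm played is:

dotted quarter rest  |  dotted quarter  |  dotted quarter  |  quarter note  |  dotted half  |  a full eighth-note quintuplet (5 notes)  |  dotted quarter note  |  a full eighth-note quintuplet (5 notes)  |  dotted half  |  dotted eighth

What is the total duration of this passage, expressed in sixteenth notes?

In sixteenth notes: dotted quarter rest = 6; dotted quarter = 6; dotted quarter = 6; quarter note = 4; dotted half = 12; a full eighth-note quintuplet (5 notes) (five quintuplet eighths span one half) = 8; dotted quarter note = 6; a full eighth-note quintuplet (5 notes) (five quintuplet eighths span one half) = 8; dotted half = 12; dotted eighth = 3.
Adding: 6 + 6 + 6 + 4 + 12 + 8 + 6 + 8 + 12 + 3 = 71 sixteenth notes.

71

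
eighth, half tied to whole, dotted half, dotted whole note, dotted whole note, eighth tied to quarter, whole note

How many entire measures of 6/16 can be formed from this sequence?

One bar of 6/16 = 3 eighth notes.
Each duration in eighth notes: eighth = 1; half tied to whole (half + whole) = 12; dotted half = 6; dotted whole note = 12; dotted whole note = 12; eighth tied to quarter (eighth + quarter) = 3; whole note = 8.
Adding: 1 + 12 + 6 + 12 + 12 + 3 + 8 = 54.
54 ÷ 3 = 18 complete bars with 0 left over.

18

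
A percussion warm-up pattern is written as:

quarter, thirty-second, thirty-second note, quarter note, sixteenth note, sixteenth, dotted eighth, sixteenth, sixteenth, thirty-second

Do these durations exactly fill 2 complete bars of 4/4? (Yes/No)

No

One bar of 4/4 = 32 thirty-second notes, so 2 bars = 64.
In thirty-second notes: quarter = 8; thirty-second = 1; thirty-second note = 1; quarter note = 8; sixteenth note = 2; sixteenth = 2; dotted eighth = 6; sixteenth = 2; sixteenth = 2; thirty-second = 1.
Adding: 8 + 1 + 1 + 8 + 2 + 2 + 6 + 2 + 2 + 1 = 33.
33 falls short of 64, so the answer is No.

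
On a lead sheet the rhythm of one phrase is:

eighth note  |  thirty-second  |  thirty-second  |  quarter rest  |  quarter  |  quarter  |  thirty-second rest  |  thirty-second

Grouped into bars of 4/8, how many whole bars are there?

One bar of 4/8 = 16 thirty-second notes.
Each duration in thirty-second notes: eighth note = 4; thirty-second = 1; thirty-second = 1; quarter rest = 8; quarter = 8; quarter = 8; thirty-second rest = 1; thirty-second = 1.
Sum: 4 + 1 + 1 + 8 + 8 + 8 + 1 + 1 = 32.
32 ÷ 16 = 2 complete bars with 0 left over.

2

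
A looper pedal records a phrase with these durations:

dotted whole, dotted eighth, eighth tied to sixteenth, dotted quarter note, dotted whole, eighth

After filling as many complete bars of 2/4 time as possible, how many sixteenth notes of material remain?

6

One bar of 2/4 = 8 sixteenth notes.
Convert each value to sixteenth notes: dotted whole = 24; dotted eighth = 3; eighth tied to sixteenth (eighth + sixteenth) = 3; dotted quarter note = 6; dotted whole = 24; eighth = 2.
Adding: 24 + 3 + 3 + 6 + 24 + 2 = 62.
62 ÷ 8 = 7 complete bars with 6 sixteenth notes remaining.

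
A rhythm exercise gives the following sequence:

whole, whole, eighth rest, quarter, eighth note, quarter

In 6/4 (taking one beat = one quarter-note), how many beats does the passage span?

One quarter-note beat = 2 eighth notes.
Express everything in eighth notes: whole = 8; whole = 8; eighth rest = 1; quarter = 2; eighth note = 1; quarter = 2.
Altogether 8 + 8 + 1 + 2 + 1 + 2 = 22.
22 ÷ 2 = 11 beats.

11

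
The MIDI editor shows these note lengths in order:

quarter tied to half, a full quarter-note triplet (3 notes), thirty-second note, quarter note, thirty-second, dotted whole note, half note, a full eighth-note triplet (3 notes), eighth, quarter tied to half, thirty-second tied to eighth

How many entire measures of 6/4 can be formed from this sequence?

3

One bar of 6/4 = 48 thirty-second notes.
Convert each value to thirty-second notes: quarter tied to half (quarter + half) = 24; a full quarter-note triplet (3 notes) (three triplet quarters span one half) = 16; thirty-second note = 1; quarter note = 8; thirty-second = 1; dotted whole note = 48; half note = 16; a full eighth-note triplet (3 notes) (three triplet eighths span one quarter) = 8; eighth = 4; quarter tied to half (quarter + half) = 24; thirty-second tied to eighth (thirty-second + eighth) = 5.
Altogether 24 + 16 + 1 + 8 + 1 + 48 + 16 + 8 + 4 + 24 + 5 = 155.
155 ÷ 48 = 3 complete bars with 11 left over.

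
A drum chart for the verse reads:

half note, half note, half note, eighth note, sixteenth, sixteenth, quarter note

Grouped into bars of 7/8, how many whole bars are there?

One bar of 7/8 = 14 sixteenth notes.
Each duration in sixteenth notes: half note = 8; half note = 8; half note = 8; eighth note = 2; sixteenth = 1; sixteenth = 1; quarter note = 4.
Sum: 8 + 8 + 8 + 2 + 1 + 1 + 4 = 32.
32 ÷ 14 = 2 complete bars with 4 left over.

2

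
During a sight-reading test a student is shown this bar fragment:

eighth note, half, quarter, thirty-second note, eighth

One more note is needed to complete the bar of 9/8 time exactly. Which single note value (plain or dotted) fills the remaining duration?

dotted sixteenth note

The bar of 9/8 = 36 thirty-second notes.
Working in thirty-second notes: eighth note = 4; half = 16; quarter = 8; thirty-second note = 1; eighth = 4.
Altogether 4 + 16 + 8 + 1 + 4 = 33.
Remaining: 36 − 33 = 3 thirty-second notes, which is a dotted sixteenth note.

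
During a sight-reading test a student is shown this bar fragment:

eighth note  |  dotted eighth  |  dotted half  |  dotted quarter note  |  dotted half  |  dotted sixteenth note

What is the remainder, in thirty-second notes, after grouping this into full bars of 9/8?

One bar of 9/8 = 36 thirty-second notes.
Convert each value to thirty-second notes: eighth note = 4; dotted eighth = 6; dotted half = 24; dotted quarter note = 12; dotted half = 24; dotted sixteenth note = 3.
Sum: 4 + 6 + 24 + 12 + 24 + 3 = 73.
73 ÷ 36 = 2 complete bars with 1 thirty-second note remaining.

1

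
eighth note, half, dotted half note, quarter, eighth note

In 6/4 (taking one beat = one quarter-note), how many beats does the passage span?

7

One quarter-note beat = 2 eighth notes.
Working in eighth notes: eighth note = 1; half = 4; dotted half note = 6; quarter = 2; eighth note = 1.
Adding: 1 + 4 + 6 + 2 + 1 = 14.
14 ÷ 2 = 7 beats.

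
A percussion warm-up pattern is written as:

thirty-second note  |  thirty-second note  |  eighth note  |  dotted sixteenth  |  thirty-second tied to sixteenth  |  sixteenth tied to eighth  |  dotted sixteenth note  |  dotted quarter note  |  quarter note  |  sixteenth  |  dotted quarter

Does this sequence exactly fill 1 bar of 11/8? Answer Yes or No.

No

One bar of 11/8 = 44 thirty-second notes.
In thirty-second notes: thirty-second note = 1; thirty-second note = 1; eighth note = 4; dotted sixteenth = 3; thirty-second tied to sixteenth (thirty-second + sixteenth) = 3; sixteenth tied to eighth (sixteenth + eighth) = 6; dotted sixteenth note = 3; dotted quarter note = 12; quarter note = 8; sixteenth = 2; dotted quarter = 12.
Sum: 1 + 1 + 4 + 3 + 3 + 6 + 3 + 12 + 8 + 2 + 12 = 55.
55 exceeds 44, so the answer is No.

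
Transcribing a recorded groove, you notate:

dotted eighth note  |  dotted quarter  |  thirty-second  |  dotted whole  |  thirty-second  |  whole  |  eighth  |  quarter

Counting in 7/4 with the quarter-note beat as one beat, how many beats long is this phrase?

One quarter-note beat = 8 thirty-second notes.
Each duration in thirty-second notes: dotted eighth note = 6; dotted quarter = 12; thirty-second = 1; dotted whole = 48; thirty-second = 1; whole = 32; eighth = 4; quarter = 8.
Altogether 6 + 12 + 1 + 48 + 1 + 32 + 4 + 8 = 112.
112 ÷ 8 = 14 beats.

14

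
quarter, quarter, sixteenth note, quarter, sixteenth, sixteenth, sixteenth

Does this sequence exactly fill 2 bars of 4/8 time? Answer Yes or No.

One bar of 4/8 = 8 sixteenth notes, so 2 bars = 16.
Convert each value to sixteenth notes: quarter = 4; quarter = 4; sixteenth note = 1; quarter = 4; sixteenth = 1; sixteenth = 1; sixteenth = 1.
Sum: 4 + 4 + 1 + 4 + 1 + 1 + 1 = 16.
16 equals 16, so the answer is Yes.

Yes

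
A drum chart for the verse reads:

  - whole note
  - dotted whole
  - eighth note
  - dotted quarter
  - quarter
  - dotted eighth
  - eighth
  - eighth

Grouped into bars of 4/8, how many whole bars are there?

7

One bar of 4/8 = 8 sixteenth notes.
Working in sixteenth notes: whole note = 16; dotted whole = 24; eighth note = 2; dotted quarter = 6; quarter = 4; dotted eighth = 3; eighth = 2; eighth = 2.
Sum: 16 + 24 + 2 + 6 + 4 + 3 + 2 + 2 = 59.
59 ÷ 8 = 7 complete bars with 3 left over.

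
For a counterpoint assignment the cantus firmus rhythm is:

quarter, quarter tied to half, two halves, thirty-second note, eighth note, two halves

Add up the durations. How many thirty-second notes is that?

101

Working in thirty-second notes: quarter = 8; quarter tied to half (quarter + half) = 24; half = 16; half = 16; thirty-second note = 1; eighth note = 4; half = 16; half = 16.
Altogether 8 + 24 + 16 + 16 + 1 + 4 + 16 + 16 = 101 thirty-second notes.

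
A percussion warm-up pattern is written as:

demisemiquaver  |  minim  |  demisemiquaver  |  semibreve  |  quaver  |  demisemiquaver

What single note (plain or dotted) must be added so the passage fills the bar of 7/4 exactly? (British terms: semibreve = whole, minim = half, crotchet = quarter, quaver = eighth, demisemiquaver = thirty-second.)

The bar of 7/4 = 56 thirty-second notes.
In thirty-second notes: demisemiquaver = 1; minim = 16; demisemiquaver = 1; semibreve = 32; quaver = 4; demisemiquaver = 1.
Altogether 1 + 16 + 1 + 32 + 4 + 1 = 55.
Remaining: 56 − 55 = 1 thirty-second note, which is a thirty-second note.

thirty-second note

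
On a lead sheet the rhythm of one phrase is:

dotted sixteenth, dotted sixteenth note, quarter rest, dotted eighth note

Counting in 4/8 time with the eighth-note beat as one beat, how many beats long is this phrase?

One eighth-note beat = 4 thirty-second notes.
Working in thirty-second notes: dotted sixteenth = 3; dotted sixteenth note = 3; quarter rest = 8; dotted eighth note = 6.
Total: 3 + 3 + 8 + 6 = 20.
20 ÷ 4 = 5 beats.

5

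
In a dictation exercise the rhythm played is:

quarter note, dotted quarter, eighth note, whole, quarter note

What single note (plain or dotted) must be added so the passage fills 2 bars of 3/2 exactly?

2 bars of 3/2 = 24 eighth notes.
In eighth notes: quarter note = 2; dotted quarter = 3; eighth note = 1; whole = 8; quarter note = 2.
Sum: 2 + 3 + 1 + 8 + 2 = 16.
Remaining: 24 − 16 = 8 eighth notes, which is a whole note.

whole note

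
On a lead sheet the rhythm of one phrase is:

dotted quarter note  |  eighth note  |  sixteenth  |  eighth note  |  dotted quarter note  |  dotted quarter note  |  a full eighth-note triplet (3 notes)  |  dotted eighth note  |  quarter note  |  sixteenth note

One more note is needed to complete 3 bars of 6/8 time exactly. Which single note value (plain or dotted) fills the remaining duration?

sixteenth note

3 bars of 6/8 = 36 sixteenth notes.
In sixteenth notes: dotted quarter note = 6; eighth note = 2; sixteenth = 1; eighth note = 2; dotted quarter note = 6; dotted quarter note = 6; a full eighth-note triplet (3 notes) (three triplet eighths span one quarter) = 4; dotted eighth note = 3; quarter note = 4; sixteenth note = 1.
Altogether 6 + 2 + 1 + 2 + 6 + 6 + 4 + 3 + 4 + 1 = 35.
Remaining: 36 − 35 = 1 sixteenth note, which is a sixteenth note.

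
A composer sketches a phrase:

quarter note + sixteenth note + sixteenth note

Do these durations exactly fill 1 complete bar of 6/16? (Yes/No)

One bar of 6/16 = 6 sixteenth notes.
Convert each value to sixteenth notes: quarter note = 4; sixteenth note = 1; sixteenth note = 1.
Total: 4 + 1 + 1 = 6.
6 equals 6, so the answer is Yes.

Yes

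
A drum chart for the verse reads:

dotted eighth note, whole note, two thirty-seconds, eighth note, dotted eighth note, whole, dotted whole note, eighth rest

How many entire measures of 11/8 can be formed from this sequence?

3

One bar of 11/8 = 44 thirty-second notes.
Working in thirty-second notes: dotted eighth note = 6; whole note = 32; thirty-second = 1; thirty-second = 1; eighth note = 4; dotted eighth note = 6; whole = 32; dotted whole note = 48; eighth rest = 4.
Sum: 6 + 32 + 1 + 1 + 4 + 6 + 32 + 48 + 4 = 134.
134 ÷ 44 = 3 complete bars with 2 left over.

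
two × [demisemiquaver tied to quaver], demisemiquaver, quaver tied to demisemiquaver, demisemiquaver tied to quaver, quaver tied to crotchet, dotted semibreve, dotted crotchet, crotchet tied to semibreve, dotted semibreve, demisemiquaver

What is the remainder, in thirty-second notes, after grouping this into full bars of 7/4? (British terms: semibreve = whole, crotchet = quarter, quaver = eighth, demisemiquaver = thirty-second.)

One bar of 7/4 = 56 thirty-second notes.
Each duration in thirty-second notes: demisemiquaver tied to quaver (demisemiquaver + quaver) = 5; demisemiquaver tied to quaver (demisemiquaver + quaver) = 5; demisemiquaver = 1; quaver tied to demisemiquaver (quaver + demisemiquaver) = 5; demisemiquaver tied to quaver (demisemiquaver + quaver) = 5; quaver tied to crotchet (quaver + crotchet) = 12; dotted semibreve = 48; dotted crotchet = 12; crotchet tied to semibreve (crotchet + semibreve) = 40; dotted semibreve = 48; demisemiquaver = 1.
Adding: 5 + 5 + 1 + 5 + 5 + 12 + 48 + 12 + 40 + 48 + 1 = 182.
182 ÷ 56 = 3 complete bars with 14 thirty-second notes remaining.

14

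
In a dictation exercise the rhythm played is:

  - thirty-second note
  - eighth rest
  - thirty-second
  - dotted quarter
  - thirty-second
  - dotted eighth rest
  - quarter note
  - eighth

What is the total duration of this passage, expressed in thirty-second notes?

37

Working in thirty-second notes: thirty-second note = 1; eighth rest = 4; thirty-second = 1; dotted quarter = 12; thirty-second = 1; dotted eighth rest = 6; quarter note = 8; eighth = 4.
Altogether 1 + 4 + 1 + 12 + 1 + 6 + 8 + 4 = 37 thirty-second notes.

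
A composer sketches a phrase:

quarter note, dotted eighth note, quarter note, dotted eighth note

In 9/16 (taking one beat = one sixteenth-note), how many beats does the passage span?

One sixteenth-note beat = 2 thirty-second notes.
Working in thirty-second notes: quarter note = 8; dotted eighth note = 6; quarter note = 8; dotted eighth note = 6.
Sum: 8 + 6 + 8 + 6 = 28.
28 ÷ 2 = 14 beats.

14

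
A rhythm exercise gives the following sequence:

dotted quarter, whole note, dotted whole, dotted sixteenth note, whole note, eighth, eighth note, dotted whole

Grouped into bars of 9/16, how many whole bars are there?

One bar of 9/16 = 18 thirty-second notes.
In thirty-second notes: dotted quarter = 12; whole note = 32; dotted whole = 48; dotted sixteenth note = 3; whole note = 32; eighth = 4; eighth note = 4; dotted whole = 48.
Altogether 12 + 32 + 48 + 3 + 32 + 4 + 4 + 48 = 183.
183 ÷ 18 = 10 complete bars with 3 left over.

10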